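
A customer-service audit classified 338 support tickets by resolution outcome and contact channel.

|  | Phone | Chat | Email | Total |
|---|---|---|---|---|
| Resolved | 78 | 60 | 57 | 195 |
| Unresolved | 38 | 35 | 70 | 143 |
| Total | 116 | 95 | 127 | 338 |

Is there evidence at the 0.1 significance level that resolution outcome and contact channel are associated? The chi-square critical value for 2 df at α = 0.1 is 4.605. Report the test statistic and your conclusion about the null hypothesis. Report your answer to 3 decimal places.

Grand total N = 338.
Expected counts (row total × column total / N):
  Resolved, Phone: 195×116/338 = 66.9231
  Resolved, Chat: 195×95/338 = 54.8077
  Resolved, Email: 195×127/338 = 73.2692
  Unresolved, Phone: 143×116/338 = 49.0769
  Unresolved, Chat: 143×95/338 = 40.1923
  Unresolved, Email: 143×127/338 = 53.7308
Contributions (O − E)²/E:
  (78 − 66.9231)²/66.9231 = 1.8334
  (60 − 54.8077)²/54.8077 = 0.4919
  (57 − 73.2692)²/73.2692 = 3.6125
  (38 − 49.0769)²/49.0769 = 2.5001
  (35 − 40.1923)²/40.1923 = 0.6708
  (70 − 53.7308)²/53.7308 = 4.9262
χ² = 1.8334 + 0.4919 + 3.6125 + 2.5001 + 0.6708 + 4.9262 = 14.035
df = (2−1)(3−1) = 2. Since 14.035 > 4.605, reject the null hypothesis of independence at α = 0.1.

14.035; reject H₀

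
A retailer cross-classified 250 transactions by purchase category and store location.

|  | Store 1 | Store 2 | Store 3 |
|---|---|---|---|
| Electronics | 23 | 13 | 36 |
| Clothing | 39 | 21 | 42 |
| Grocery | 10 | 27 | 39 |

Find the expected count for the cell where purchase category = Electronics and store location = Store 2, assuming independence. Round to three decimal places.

17.568

Row total (Electronics) = 72; column total (Store 2) = 61; grand total N = 250.
Expected count = (row total × column total) / N = 72 × 61 / 250 = 17.568.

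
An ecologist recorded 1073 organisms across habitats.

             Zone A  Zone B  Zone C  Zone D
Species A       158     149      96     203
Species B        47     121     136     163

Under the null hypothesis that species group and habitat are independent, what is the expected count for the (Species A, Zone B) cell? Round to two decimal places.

Row total (Species A) = 606; column total (Zone B) = 270; grand total N = 1073.
Expected count = (row total × column total) / N = 606 × 270 / 1073 = 152.49.

152.49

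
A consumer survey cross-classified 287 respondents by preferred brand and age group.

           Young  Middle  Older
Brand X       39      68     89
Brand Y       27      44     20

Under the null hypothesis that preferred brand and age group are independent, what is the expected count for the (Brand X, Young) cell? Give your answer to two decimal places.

Row total (Brand X) = 196; column total (Young) = 66; grand total N = 287.
Expected count = (row total × column total) / N = 196 × 66 / 287 = 45.07.

45.07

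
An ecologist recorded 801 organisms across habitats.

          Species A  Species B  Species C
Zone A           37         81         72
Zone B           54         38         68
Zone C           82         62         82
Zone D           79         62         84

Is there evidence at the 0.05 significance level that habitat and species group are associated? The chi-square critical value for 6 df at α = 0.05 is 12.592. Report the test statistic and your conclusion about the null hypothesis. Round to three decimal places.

25.566; reject H₀

Row totals: 190, 160, 226, 225. Column totals: 252, 243, 306. Grand total N = 801.
Expected counts (row total × column total / N):
  Zone A, Species A: 190×252/801 = 59.7753
  Zone A, Species B: 190×243/801 = 57.6404
  Zone A, Species C: 190×306/801 = 72.5843
  Zone B, Species A: 160×252/801 = 50.3371
  Zone B, Species B: 160×243/801 = 48.5393
  Zone B, Species C: 160×306/801 = 61.1236
  Zone C, Species A: 226×252/801 = 71.1011
  Zone C, Species B: 226×243/801 = 68.5618
  Zone C, Species C: 226×306/801 = 86.3371
  Zone D, Species A: 225×252/801 = 70.7865
  Zone D, Species B: 225×243/801 = 68.2584
  Zone D, Species C: 225×306/801 = 85.9551
Contributions (O − E)²/E:
  (37 − 59.7753)²/59.7753 = 8.6777
  (81 − 57.6404)²/57.6404 = 9.4668
  (72 − 72.5843)²/72.5843 = 0.0047
  (54 − 50.3371)²/50.3371 = 0.2665
  (38 − 48.5393)²/48.5393 = 2.2884
  (68 − 61.1236)²/61.1236 = 0.7736
  (82 − 71.1011)²/71.1011 = 1.6707
  (62 − 68.5618)²/68.5618 = 0.6280
  (82 − 86.3371)²/86.3371 = 0.2179
  (79 − 70.7865)²/70.7865 = 0.9530
  (62 − 68.2584)²/68.2584 = 0.5738
  (84 − 85.9551)²/85.9551 = 0.0445
χ² = 8.6777 + 9.4668 + 0.0047 + 0.2665 + 2.2884 + 0.7736 + 1.6707 + 0.6280 + 0.2179 + 0.9530 + 0.5738 + 0.0445 = 25.566
df = (4−1)(3−1) = 6. Since 25.566 > 12.592, reject the null hypothesis of independence at α = 0.05.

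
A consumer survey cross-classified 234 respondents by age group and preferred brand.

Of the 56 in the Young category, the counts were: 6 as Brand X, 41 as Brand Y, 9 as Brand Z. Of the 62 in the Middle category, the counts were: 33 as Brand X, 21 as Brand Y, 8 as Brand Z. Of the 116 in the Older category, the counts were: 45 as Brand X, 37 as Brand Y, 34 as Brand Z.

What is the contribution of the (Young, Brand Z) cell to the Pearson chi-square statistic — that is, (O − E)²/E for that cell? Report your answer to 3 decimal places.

0.842

Row total (Young) = 56; column total (Brand Z) = 51; N = 234.
Expected count E = 56 × 51 / 234 = 12.2051.
Contribution = (O − E)²/E = (9 − 12.2051)² / 12.2051 = 0.842.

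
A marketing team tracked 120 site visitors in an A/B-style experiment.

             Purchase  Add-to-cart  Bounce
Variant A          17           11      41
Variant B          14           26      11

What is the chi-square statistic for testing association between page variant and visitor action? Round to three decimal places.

21.462

Row totals: 69, 51. Column totals: 31, 37, 52. Grand total N = 120.
Expected counts (row total × column total / N):
  Variant A, Purchase: 69×31/120 = 17.8250
  Variant A, Add-to-cart: 69×37/120 = 21.2750
  Variant A, Bounce: 69×52/120 = 29.9000
  Variant B, Purchase: 51×31/120 = 13.1750
  Variant B, Add-to-cart: 51×37/120 = 15.7250
  Variant B, Bounce: 51×52/120 = 22.1000
Contributions (O − E)²/E:
  (17 − 17.8250)²/17.8250 = 0.0382
  (11 − 21.2750)²/21.2750 = 4.9624
  (41 − 29.9000)²/29.9000 = 4.1207
  (14 − 13.1750)²/13.1750 = 0.0517
  (26 − 15.7250)²/15.7250 = 6.7139
  (11 − 22.1000)²/22.1000 = 5.5751
χ² = 0.0382 + 4.9624 + 4.1207 + 0.0517 + 6.7139 + 5.5751 = 21.462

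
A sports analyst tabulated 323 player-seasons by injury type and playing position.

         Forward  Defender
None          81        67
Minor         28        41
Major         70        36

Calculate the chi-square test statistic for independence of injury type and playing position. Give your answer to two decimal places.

Row totals: 148, 69, 106. Column totals: 179, 144. Grand total N = 323.
Expected counts (row total × column total / N):
  None, Forward: 148×179/323 = 82.019
  None, Defender: 148×144/323 = 65.981
  Minor, Forward: 69×179/323 = 38.238
  Minor, Defender: 69×144/323 = 30.762
  Major, Forward: 106×179/323 = 58.743
  Major, Defender: 106×144/323 = 47.257
Contributions (O − E)²/E:
  (81 − 82.019)²/82.019 = 0.0127
  (67 − 65.981)²/65.981 = 0.0157
  (28 − 38.238)²/38.238 = 2.7412
  (41 − 30.762)²/30.762 = 3.4073
  (70 − 58.743)²/58.743 = 2.1572
  (36 − 47.257)²/47.257 = 2.6815
χ² = 0.0127 + 0.0157 + 2.7412 + 3.4073 + 2.1572 + 2.6815 = 11.02

11.02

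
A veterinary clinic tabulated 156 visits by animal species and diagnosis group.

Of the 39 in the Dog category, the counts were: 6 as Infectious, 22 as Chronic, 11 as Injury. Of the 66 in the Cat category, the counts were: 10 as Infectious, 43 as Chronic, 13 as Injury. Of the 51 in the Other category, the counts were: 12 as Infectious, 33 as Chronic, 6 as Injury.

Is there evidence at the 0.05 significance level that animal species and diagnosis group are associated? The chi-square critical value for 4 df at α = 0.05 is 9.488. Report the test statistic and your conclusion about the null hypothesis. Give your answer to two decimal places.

4.78; fail to reject H₀

Row totals: 39, 66, 51. Column totals: 28, 98, 30. Grand total N = 156.
Expected counts (row total × column total / N):
  Dog, Infectious: 39×28/156 = 7.000
  Dog, Chronic: 39×98/156 = 24.500
  Dog, Injury: 39×30/156 = 7.500
  Cat, Infectious: 66×28/156 = 11.846
  Cat, Chronic: 66×98/156 = 41.462
  Cat, Injury: 66×30/156 = 12.692
  Other, Infectious: 51×28/156 = 9.154
  Other, Chronic: 51×98/156 = 32.038
  Other, Injury: 51×30/156 = 9.808
Contributions (O − E)²/E:
  (6 − 7.000)²/7.000 = 0.1429
  (22 − 24.500)²/24.500 = 0.2551
  (11 − 7.500)²/7.500 = 1.6333
  (10 − 11.846)²/11.846 = 0.2877
  (43 − 41.462)²/41.462 = 0.0571
  (13 − 12.692)²/12.692 = 0.0075
  (12 − 9.154)²/9.154 = 0.8848
  (33 − 32.038)²/32.038 = 0.0289
  (6 − 9.808)²/9.808 = 1.4785
χ² = 0.1429 + 0.2551 + 1.6333 + 0.2877 + 0.0571 + 0.0075 + 0.8848 + 0.0289 + 1.4785 = 4.78
df = (3−1)(3−1) = 4. Since 4.78 < 9.488, fail to reject the null hypothesis of independence at α = 0.05.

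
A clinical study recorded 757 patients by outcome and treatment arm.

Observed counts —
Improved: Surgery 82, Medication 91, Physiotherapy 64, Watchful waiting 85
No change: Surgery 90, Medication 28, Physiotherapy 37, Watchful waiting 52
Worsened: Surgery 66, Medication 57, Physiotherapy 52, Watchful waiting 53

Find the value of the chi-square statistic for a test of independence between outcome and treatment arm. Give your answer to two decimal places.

Row totals: 322, 207, 228. Column totals: 238, 176, 153, 190. Grand total N = 757.
Expected counts (row total × column total / N):
  Improved, Surgery: 322×238/757 = 101.236
  Improved, Medication: 322×176/757 = 74.864
  Improved, Physiotherapy: 322×153/757 = 65.081
  Improved, Watchful waiting: 322×190/757 = 80.819
  No change, Surgery: 207×238/757 = 65.081
  No change, Medication: 207×176/757 = 48.127
  No change, Physiotherapy: 207×153/757 = 41.838
  No change, Watchful waiting: 207×190/757 = 51.955
  Worsened, Surgery: 228×238/757 = 71.683
  Worsened, Medication: 228×176/757 = 53.009
  Worsened, Physiotherapy: 228×153/757 = 46.082
  Worsened, Watchful waiting: 228×190/757 = 57.226
Contributions (O − E)²/E:
  (82 − 101.236)²/101.236 = 3.6551
  (91 − 74.864)²/74.864 = 3.4779
  (64 − 65.081)²/65.081 = 0.0180
  (85 − 80.819)²/80.819 = 0.2163
  (90 − 65.081)²/65.081 = 9.5413
  (28 − 48.127)²/48.127 = 8.4172
  (37 − 41.838)²/41.838 = 0.5594
  (52 − 51.955)²/51.955 = 0.0000
  (66 − 71.683)²/71.683 = 0.4505
  (57 − 53.009)²/53.009 = 0.3005
  (52 − 46.082)²/46.082 = 0.7600
  (53 − 57.226)²/57.226 = 0.3121
χ² = 3.6551 + 3.4779 + 0.0180 + 0.2163 + 9.5413 + 8.4172 + 0.5594 + 0.0000 + 0.4505 + 0.3005 + 0.7600 + 0.3121 = 27.71

27.71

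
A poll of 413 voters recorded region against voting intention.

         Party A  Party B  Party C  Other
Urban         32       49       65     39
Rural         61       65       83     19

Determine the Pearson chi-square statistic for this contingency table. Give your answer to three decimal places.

Row totals: 185, 228. Column totals: 93, 114, 148, 58. Grand total N = 413.
Expected counts (row total × column total / N):
  Urban, Party A: 185×93/413 = 41.6586
  Urban, Party B: 185×114/413 = 51.0654
  Urban, Party C: 185×148/413 = 66.2954
  Urban, Other: 185×58/413 = 25.9806
  Rural, Party A: 228×93/413 = 51.3414
  Rural, Party B: 228×114/413 = 62.9346
  Rural, Party C: 228×148/413 = 81.7046
  Rural, Other: 228×58/413 = 32.0194
Contributions (O − E)²/E:
  (32 − 41.6586)²/41.6586 = 2.2394
  (49 − 51.0654)²/51.0654 = 0.0835
  (65 − 66.2954)²/66.2954 = 0.0253
  (39 − 25.9806)²/25.9806 = 6.5243
  (61 − 51.3414)²/51.3414 = 1.8170
  (65 − 62.9346)²/62.9346 = 0.0678
  (83 − 81.7046)²/81.7046 = 0.0205
  (19 − 32.0194)²/32.0194 = 5.2938
χ² = 2.2394 + 0.0835 + 0.0253 + 6.5243 + 1.8170 + 0.0678 + 0.0205 + 5.2938 = 16.072

16.072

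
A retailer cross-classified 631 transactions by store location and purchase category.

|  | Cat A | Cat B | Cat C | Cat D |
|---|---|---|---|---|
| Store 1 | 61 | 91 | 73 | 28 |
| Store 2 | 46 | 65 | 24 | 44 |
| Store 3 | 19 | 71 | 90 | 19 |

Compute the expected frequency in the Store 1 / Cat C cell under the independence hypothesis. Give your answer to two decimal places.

Row total (Store 1) = 253; column total (Cat C) = 187; grand total N = 631.
Expected count = (row total × column total) / N = 253 × 187 / 631 = 74.98.

74.98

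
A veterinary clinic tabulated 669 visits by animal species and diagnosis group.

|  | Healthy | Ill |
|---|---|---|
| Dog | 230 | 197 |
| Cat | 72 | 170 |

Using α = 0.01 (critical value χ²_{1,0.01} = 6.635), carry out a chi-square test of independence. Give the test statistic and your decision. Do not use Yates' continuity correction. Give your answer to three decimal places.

Row totals: 427, 242. Column totals: 302, 367. Grand total N = 669.
Expected counts (row total × column total / N):
  Dog, Healthy: 427×302/669 = 192.7564
  Dog, Ill: 427×367/669 = 234.2436
  Cat, Healthy: 242×302/669 = 109.2436
  Cat, Ill: 242×367/669 = 132.7564
Contributions (O − E)²/E:
  (230 − 192.7564)²/192.7564 = 7.1961
  (197 − 234.2436)²/234.2436 = 5.9216
  (72 − 109.2436)²/109.2436 = 12.6972
  (170 − 132.7564)²/132.7564 = 10.4484
χ² = 7.1961 + 5.9216 + 12.6972 + 10.4484 = 36.263
df = (2−1)(2−1) = 1. Since 36.263 > 6.635, reject the null hypothesis of independence at α = 0.01.

36.263; reject H₀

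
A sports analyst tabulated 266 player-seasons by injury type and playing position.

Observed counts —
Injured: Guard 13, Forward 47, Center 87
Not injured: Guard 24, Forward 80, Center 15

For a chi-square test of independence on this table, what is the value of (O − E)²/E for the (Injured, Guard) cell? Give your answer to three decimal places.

2.712

Row total (Injured) = 147; column total (Guard) = 37; N = 266.
Expected count E = 147 × 37 / 266 = 20.44737.
Contribution = (O − E)²/E = (13 − 20.44737)² / 20.44737 = 2.712.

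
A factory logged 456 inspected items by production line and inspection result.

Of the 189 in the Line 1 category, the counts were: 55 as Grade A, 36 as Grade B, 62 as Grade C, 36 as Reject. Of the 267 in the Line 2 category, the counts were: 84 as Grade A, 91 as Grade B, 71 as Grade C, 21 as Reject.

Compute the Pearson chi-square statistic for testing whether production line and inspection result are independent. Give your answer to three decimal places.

Row totals: 189, 267. Column totals: 139, 127, 133, 57. Grand total N = 456.
Expected counts (row total × column total / N):
  Line 1, Grade A: 189×139/456 = 57.6118
  Line 1, Grade B: 189×127/456 = 52.6382
  Line 1, Grade C: 189×133/456 = 55.1250
  Line 1, Reject: 189×57/456 = 23.6250
  Line 2, Grade A: 267×139/456 = 81.3882
  Line 2, Grade B: 267×127/456 = 74.3618
  Line 2, Grade C: 267×133/456 = 77.8750
  Line 2, Reject: 267×57/456 = 33.3750
Contributions (O − E)²/E:
  (55 − 57.6118)²/57.6118 = 0.1184
  (36 − 52.6382)²/52.6382 = 5.2591
  (62 − 55.1250)²/55.1250 = 0.8574
  (36 − 23.6250)²/23.6250 = 6.4821
  (84 − 81.3882)²/81.3882 = 0.0838
  (91 − 74.3618)²/74.3618 = 3.7227
  (71 − 77.8750)²/77.8750 = 0.6069
  (21 − 33.3750)²/33.3750 = 4.5885
χ² = 0.1184 + 5.2591 + 0.8574 + 6.4821 + 0.0838 + 3.7227 + 0.6069 + 4.5885 = 21.719

21.719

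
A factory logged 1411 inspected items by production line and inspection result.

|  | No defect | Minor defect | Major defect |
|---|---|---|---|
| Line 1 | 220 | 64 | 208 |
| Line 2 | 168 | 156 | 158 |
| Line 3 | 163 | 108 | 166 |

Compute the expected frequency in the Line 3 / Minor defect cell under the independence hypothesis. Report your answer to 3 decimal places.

101.585

Row total (Line 3) = 437; column total (Minor defect) = 328; grand total N = 1411.
Expected count = (row total × column total) / N = 437 × 328 / 1411 = 101.585.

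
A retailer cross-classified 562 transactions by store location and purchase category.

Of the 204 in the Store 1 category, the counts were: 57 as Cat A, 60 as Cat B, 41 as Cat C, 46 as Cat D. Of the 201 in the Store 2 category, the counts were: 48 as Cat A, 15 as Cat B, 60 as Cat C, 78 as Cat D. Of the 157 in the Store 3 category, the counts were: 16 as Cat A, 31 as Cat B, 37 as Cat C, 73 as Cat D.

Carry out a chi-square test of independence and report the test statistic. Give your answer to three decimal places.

Row totals: 204, 201, 157. Column totals: 121, 106, 138, 197. Grand total N = 562.
Expected counts (row total × column total / N):
  Store 1, Cat A: 204×121/562 = 43.9217
  Store 1, Cat B: 204×106/562 = 38.4769
  Store 1, Cat C: 204×138/562 = 50.0925
  Store 1, Cat D: 204×197/562 = 71.5089
  Store 2, Cat A: 201×121/562 = 43.2758
  Store 2, Cat B: 201×106/562 = 37.9110
  Store 2, Cat C: 201×138/562 = 49.3559
  Store 2, Cat D: 201×197/562 = 70.4573
  Store 3, Cat A: 157×121/562 = 33.8025
  Store 3, Cat B: 157×106/562 = 29.6121
  Store 3, Cat C: 157×138/562 = 38.5516
  Store 3, Cat D: 157×197/562 = 55.0338
Contributions (O − E)²/E:
  (57 − 43.9217)²/43.9217 = 3.8942
  (60 − 38.4769)²/38.4769 = 12.0395
  (41 − 50.0925)²/50.0925 = 1.6504
  (46 − 71.5089)²/71.5089 = 9.0996
  (48 − 43.2758)²/43.2758 = 0.5157
  (15 − 37.9110)²/37.9110 = 13.8460
  (60 − 49.3559)²/49.3559 = 2.2955
  (78 − 70.4573)²/70.4573 = 0.8075
  (16 − 33.8025)²/33.8025 = 9.3759
  (31 − 29.6121)²/29.6121 = 0.0650
  (37 − 38.5516)²/38.5516 = 0.0624
  (73 − 55.0338)²/55.0338 = 5.8652
χ² = 3.8942 + 12.0395 + 1.6504 + 9.0996 + 0.5157 + 13.8460 + 2.2955 + 0.8075 + 9.3759 + 0.0650 + 0.0624 + 5.8652 = 59.517

59.517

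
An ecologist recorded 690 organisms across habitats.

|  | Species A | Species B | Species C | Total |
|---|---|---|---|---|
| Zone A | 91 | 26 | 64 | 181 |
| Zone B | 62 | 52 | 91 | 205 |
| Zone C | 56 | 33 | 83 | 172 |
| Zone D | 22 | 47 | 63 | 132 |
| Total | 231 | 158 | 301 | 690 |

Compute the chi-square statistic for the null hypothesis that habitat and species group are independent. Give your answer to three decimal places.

Grand total N = 690.
Expected counts (row total × column total / N):
  Zone A, Species A: 181×231/690 = 60.5957
  Zone A, Species B: 181×158/690 = 41.4464
  Zone A, Species C: 181×301/690 = 78.9580
  Zone B, Species A: 205×231/690 = 68.6304
  Zone B, Species B: 205×158/690 = 46.9420
  Zone B, Species C: 205×301/690 = 89.4275
  Zone C, Species A: 172×231/690 = 57.5826
  Zone C, Species B: 172×158/690 = 39.3855
  Zone C, Species C: 172×301/690 = 75.0319
  Zone D, Species A: 132×231/690 = 44.1913
  Zone D, Species B: 132×158/690 = 30.2261
  Zone D, Species C: 132×301/690 = 57.5826
Contributions (O − E)²/E:
  (91 − 60.5957)²/60.5957 = 15.2556
  (26 − 41.4464)²/41.4464 = 5.7566
  (64 − 78.9580)²/78.9580 = 2.8337
  (62 − 68.6304)²/68.6304 = 0.6406
  (52 − 46.9420)²/46.9420 = 0.5450
  (91 − 89.4275)²/89.4275 = 0.0277
  (56 − 57.5826)²/57.5826 = 0.0435
  (33 − 39.3855)²/39.3855 = 1.0353
  (83 − 75.0319)²/75.0319 = 0.8462
  (22 − 44.1913)²/44.1913 = 11.1437
  (47 − 30.2261)²/30.2261 = 9.3086
  (63 − 57.5826)²/57.5826 = 0.5097
χ² = 15.2556 + 5.7566 + 2.8337 + 0.6406 + 0.5450 + 0.0277 + 0.0435 + 1.0353 + 0.8462 + 11.1437 + 9.3086 + 0.5097 = 47.946

47.946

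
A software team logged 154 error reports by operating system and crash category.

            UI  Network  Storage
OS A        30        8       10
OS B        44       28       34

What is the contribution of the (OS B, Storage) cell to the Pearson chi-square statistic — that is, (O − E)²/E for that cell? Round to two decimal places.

0.46

Row total (OS B) = 106; column total (Storage) = 44; N = 154.
Expected count E = 106 × 44 / 154 = 30.286.
Contribution = (O − E)²/E = (34 − 30.286)² / 30.286 = 0.46.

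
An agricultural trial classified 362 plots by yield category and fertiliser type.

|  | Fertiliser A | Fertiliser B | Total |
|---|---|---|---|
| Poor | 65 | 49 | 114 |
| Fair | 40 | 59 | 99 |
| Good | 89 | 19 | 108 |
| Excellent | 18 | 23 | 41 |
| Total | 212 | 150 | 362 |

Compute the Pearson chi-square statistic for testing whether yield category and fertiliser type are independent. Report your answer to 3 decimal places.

Grand total N = 362.
Expected counts (row total × column total / N):
  Poor, Fertiliser A: 114×212/362 = 66.7624
  Poor, Fertiliser B: 114×150/362 = 47.2376
  Fair, Fertiliser A: 99×212/362 = 57.9779
  Fair, Fertiliser B: 99×150/362 = 41.0221
  Good, Fertiliser A: 108×212/362 = 63.2486
  Good, Fertiliser B: 108×150/362 = 44.7514
  Excellent, Fertiliser A: 41×212/362 = 24.0110
  Excellent, Fertiliser B: 41×150/362 = 16.9890
Contributions (O − E)²/E:
  (65 − 66.7624)²/66.7624 = 0.0465
  (49 − 47.2376)²/47.2376 = 0.0658
  (40 − 57.9779)²/57.9779 = 5.5746
  (59 − 41.0221)²/41.0221 = 7.8788
  (89 − 63.2486)²/63.2486 = 10.4846
  (19 − 44.7514)²/44.7514 = 14.8182
  (18 − 24.0110)²/24.0110 = 1.5048
  (23 − 16.9890)²/16.9890 = 2.1268
χ² = 0.0465 + 0.0658 + 5.5746 + 7.8788 + 10.4846 + 14.8182 + 1.5048 + 2.1268 = 42.500

42.500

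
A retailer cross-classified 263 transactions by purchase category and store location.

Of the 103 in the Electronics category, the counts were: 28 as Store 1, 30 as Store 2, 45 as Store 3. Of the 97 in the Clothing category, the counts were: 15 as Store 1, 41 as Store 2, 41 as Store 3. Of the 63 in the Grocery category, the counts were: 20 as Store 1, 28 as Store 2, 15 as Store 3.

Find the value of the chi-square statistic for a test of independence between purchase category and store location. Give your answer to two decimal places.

Row totals: 103, 97, 63. Column totals: 63, 99, 101. Grand total N = 263.
Expected counts (row total × column total / N):
  Electronics, Store 1: 103×63/263 = 24.673
  Electronics, Store 2: 103×99/263 = 38.772
  Electronics, Store 3: 103×101/263 = 39.555
  Clothing, Store 1: 97×63/263 = 23.236
  Clothing, Store 2: 97×99/263 = 36.513
  Clothing, Store 3: 97×101/263 = 37.251
  Grocery, Store 1: 63×63/263 = 15.091
  Grocery, Store 2: 63×99/263 = 23.715
  Grocery, Store 3: 63×101/263 = 24.194
Contributions (O − E)²/E:
  (28 − 24.673)²/24.673 = 0.4486
  (30 − 38.772)²/38.772 = 1.9846
  (45 − 39.555)²/39.555 = 0.7495
  (15 − 23.236)²/23.236 = 2.9193
  (41 − 36.513)²/36.513 = 0.5514
  (41 − 37.251)²/37.251 = 0.3773
  (20 − 15.091)²/15.091 = 1.5969
  (28 − 23.715)²/23.715 = 0.7742
  (15 − 24.194)²/24.194 = 3.4938
χ² = 0.4486 + 1.9846 + 0.7495 + 2.9193 + 0.5514 + 0.3773 + 1.5969 + 0.7742 + 3.4938 = 12.90

12.90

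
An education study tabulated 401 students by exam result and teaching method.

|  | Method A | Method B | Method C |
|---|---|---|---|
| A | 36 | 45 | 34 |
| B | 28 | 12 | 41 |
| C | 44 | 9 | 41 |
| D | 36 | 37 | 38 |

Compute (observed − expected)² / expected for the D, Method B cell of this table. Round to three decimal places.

Row total (D) = 111; column total (Method B) = 103; N = 401.
Expected count E = 111 × 103 / 401 = 28.51122.
Contribution = (O − E)²/E = (37 − 28.51122)² / 28.51122 = 2.527.

2.527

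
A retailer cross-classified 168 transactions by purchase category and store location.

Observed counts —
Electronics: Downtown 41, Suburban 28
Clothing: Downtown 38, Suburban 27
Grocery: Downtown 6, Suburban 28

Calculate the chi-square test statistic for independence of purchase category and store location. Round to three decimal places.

Row totals: 69, 65, 34. Column totals: 85, 83. Grand total N = 168.
Expected counts (row total × column total / N):
  Electronics, Downtown: 69×85/168 = 34.9107
  Electronics, Suburban: 69×83/168 = 34.0893
  Clothing, Downtown: 65×85/168 = 32.8869
  Clothing, Suburban: 65×83/168 = 32.1131
  Grocery, Downtown: 34×85/168 = 17.2024
  Grocery, Suburban: 34×83/168 = 16.7976
Contributions (O − E)²/E:
  (41 − 34.9107)²/34.9107 = 1.0621
  (28 − 34.0893)²/34.0893 = 1.0877
  (38 − 32.8869)²/32.8869 = 0.7950
  (27 − 32.1131)²/32.1131 = 0.8141
  (6 − 17.2024)²/17.2024 = 7.2951
  (28 − 16.7976)²/16.7976 = 7.4709
χ² = 1.0621 + 1.0877 + 0.7950 + 0.8141 + 7.2951 + 7.4709 = 18.525

18.525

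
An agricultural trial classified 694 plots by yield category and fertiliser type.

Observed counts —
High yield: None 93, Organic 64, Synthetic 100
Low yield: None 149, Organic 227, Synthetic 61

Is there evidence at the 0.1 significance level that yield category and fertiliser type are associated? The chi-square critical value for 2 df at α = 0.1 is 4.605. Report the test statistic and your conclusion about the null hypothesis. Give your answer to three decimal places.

71.856; reject H₀

Row totals: 257, 437. Column totals: 242, 291, 161. Grand total N = 694.
Expected counts (row total × column total / N):
  High yield, None: 257×242/694 = 89.6167
  High yield, Organic: 257×291/694 = 107.7622
  High yield, Synthetic: 257×161/694 = 59.6210
  Low yield, None: 437×242/694 = 152.3833
  Low yield, Organic: 437×291/694 = 183.2378
  Low yield, Synthetic: 437×161/694 = 101.3790
Contributions (O − E)²/E:
  (93 − 89.6167)²/89.6167 = 0.1277
  (64 − 107.7622)²/107.7622 = 17.7718
  (100 − 59.6210)²/59.6210 = 27.3471
  (149 − 152.3833)²/152.3833 = 0.0751
  (227 − 183.2378)²/183.2378 = 10.4516
  (61 − 101.3790)²/101.3790 = 16.0829
χ² = 0.1277 + 17.7718 + 27.3471 + 0.0751 + 10.4516 + 16.0829 = 71.856
df = (2−1)(3−1) = 2. Since 71.856 > 4.605, reject the null hypothesis of independence at α = 0.1.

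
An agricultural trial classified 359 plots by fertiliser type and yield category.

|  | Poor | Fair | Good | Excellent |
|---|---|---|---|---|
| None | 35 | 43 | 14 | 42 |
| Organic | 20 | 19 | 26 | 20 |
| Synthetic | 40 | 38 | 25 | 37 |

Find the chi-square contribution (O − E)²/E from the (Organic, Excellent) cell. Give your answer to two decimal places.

0.50

Row total (Organic) = 85; column total (Excellent) = 99; N = 359.
Expected count E = 85 × 99 / 359 = 23.440.
Contribution = (O − E)²/E = (20 − 23.440)² / 23.440 = 0.50.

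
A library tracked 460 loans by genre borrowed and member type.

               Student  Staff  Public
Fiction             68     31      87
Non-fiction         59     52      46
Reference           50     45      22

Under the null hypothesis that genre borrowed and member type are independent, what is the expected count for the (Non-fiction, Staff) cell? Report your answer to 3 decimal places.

43.687

Row total (Non-fiction) = 157; column total (Staff) = 128; grand total N = 460.
Expected count = (row total × column total) / N = 157 × 128 / 460 = 43.687.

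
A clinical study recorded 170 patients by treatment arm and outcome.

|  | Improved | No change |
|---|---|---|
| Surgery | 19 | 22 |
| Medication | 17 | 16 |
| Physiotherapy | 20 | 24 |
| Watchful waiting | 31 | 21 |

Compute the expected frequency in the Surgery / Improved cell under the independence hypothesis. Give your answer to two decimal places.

20.98

Row total (Surgery) = 41; column total (Improved) = 87; grand total N = 170.
Expected count = (row total × column total) / N = 41 × 87 / 170 = 20.98.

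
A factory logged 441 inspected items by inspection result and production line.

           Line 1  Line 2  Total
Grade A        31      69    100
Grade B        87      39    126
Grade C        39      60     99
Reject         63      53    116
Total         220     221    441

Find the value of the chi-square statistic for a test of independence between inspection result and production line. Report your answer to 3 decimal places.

38.040

Grand total N = 441.
Expected counts (row total × column total / N):
  Grade A, Line 1: 100×220/441 = 49.8866
  Grade A, Line 2: 100×221/441 = 50.1134
  Grade B, Line 1: 126×220/441 = 62.8571
  Grade B, Line 2: 126×221/441 = 63.1429
  Grade C, Line 1: 99×220/441 = 49.3878
  Grade C, Line 2: 99×221/441 = 49.6122
  Reject, Line 1: 116×220/441 = 57.8685
  Reject, Line 2: 116×221/441 = 58.1315
Contributions (O − E)²/E:
  (31 − 49.8866)²/49.8866 = 7.1503
  (69 − 50.1134)²/50.1134 = 7.1179
  (87 − 62.8571)²/62.8571 = 9.2731
  (39 − 63.1429)²/63.1429 = 9.2311
  (39 − 49.3878)²/49.3878 = 2.1849
  (60 − 49.6122)²/49.6122 = 2.1750
  (63 − 57.8685)²/57.8685 = 0.4550
  (53 − 58.1315)²/58.1315 = 0.4530
χ² = 7.1503 + 7.1179 + 9.2731 + 9.2311 + 2.1849 + 2.1750 + 0.4550 + 0.4530 = 38.040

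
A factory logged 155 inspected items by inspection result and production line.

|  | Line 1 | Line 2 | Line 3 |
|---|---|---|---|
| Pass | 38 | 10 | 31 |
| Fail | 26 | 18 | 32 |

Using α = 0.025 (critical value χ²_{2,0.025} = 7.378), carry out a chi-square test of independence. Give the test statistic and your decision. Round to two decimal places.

Row totals: 79, 76. Column totals: 64, 28, 63. Grand total N = 155.
Expected counts (row total × column total / N):
  Pass, Line 1: 79×64/155 = 32.619
  Pass, Line 2: 79×28/155 = 14.271
  Pass, Line 3: 79×63/155 = 32.110
  Fail, Line 1: 76×64/155 = 31.381
  Fail, Line 2: 76×28/155 = 13.729
  Fail, Line 3: 76×63/155 = 30.890
Contributions (O − E)²/E:
  (38 − 32.619)²/32.619 = 0.8877
  (10 − 14.271)²/14.271 = 1.2782
  (31 − 32.110)²/32.110 = 0.0384
  (26 − 31.381)²/31.381 = 0.9227
  (18 − 13.729)²/13.729 = 1.3287
  (32 − 30.890)²/30.890 = 0.0399
χ² = 0.8877 + 1.2782 + 0.0384 + 0.9227 + 1.3287 + 0.0399 = 4.50
df = (2−1)(3−1) = 2. Since 4.50 < 7.378, fail to reject the null hypothesis of independence at α = 0.025.

4.50; fail to reject H₀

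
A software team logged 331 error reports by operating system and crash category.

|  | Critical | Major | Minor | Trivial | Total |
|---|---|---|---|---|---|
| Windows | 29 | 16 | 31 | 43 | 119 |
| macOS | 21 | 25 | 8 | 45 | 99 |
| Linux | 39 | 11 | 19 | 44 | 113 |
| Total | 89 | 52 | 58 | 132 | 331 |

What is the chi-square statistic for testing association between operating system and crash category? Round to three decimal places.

23.829

Grand total N = 331.
Expected counts (row total × column total / N):
  Windows, Critical: 119×89/331 = 31.99698
  Windows, Major: 119×52/331 = 18.69486
  Windows, Minor: 119×58/331 = 20.85196
  Windows, Trivial: 119×132/331 = 47.45619
  macOS, Critical: 99×89/331 = 26.61934
  macOS, Major: 99×52/331 = 15.55287
  macOS, Minor: 99×58/331 = 17.34743
  macOS, Trivial: 99×132/331 = 39.48036
  Linux, Critical: 113×89/331 = 30.38369
  Linux, Major: 113×52/331 = 17.75227
  Linux, Minor: 113×58/331 = 19.80060
  Linux, Trivial: 113×132/331 = 45.06344
Contributions (O − E)²/E:
  (29 − 31.99698)²/31.99698 = 0.2807
  (16 − 18.69486)²/18.69486 = 0.3885
  (31 − 20.85196)²/20.85196 = 4.9388
  (43 − 47.45619)²/47.45619 = 0.4184
  (21 − 26.61934)²/26.61934 = 1.1862
  (25 − 15.55287)²/15.55287 = 5.7384
  (8 − 17.34743)²/17.34743 = 5.0367
  (45 − 39.48036)²/39.48036 = 0.7717
  (39 − 30.38369)²/30.38369 = 2.4434
  (11 − 17.75227)²/17.75227 = 2.5683
  (19 − 19.80060)²/19.80060 = 0.0324
  (44 − 45.06344)²/45.06344 = 0.0251
χ² = 0.2807 + 0.3885 + 4.9388 + 0.4184 + 1.1862 + 5.7384 + 5.0367 + 0.7717 + 2.4434 + 2.5683 + 0.0324 + 0.0251 = 23.829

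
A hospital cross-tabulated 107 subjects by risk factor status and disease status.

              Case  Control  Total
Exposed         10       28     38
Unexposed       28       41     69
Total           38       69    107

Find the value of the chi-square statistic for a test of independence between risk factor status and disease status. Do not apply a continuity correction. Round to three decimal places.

Grand total N = 107.
Expected counts (row total × column total / N):
  Exposed, Case: 38×38/107 = 13.4953
  Exposed, Control: 38×69/107 = 24.5047
  Unexposed, Case: 69×38/107 = 24.5047
  Unexposed, Control: 69×69/107 = 44.4953
Contributions (O − E)²/E:
  (10 − 13.4953)²/13.4953 = 0.9053
  (28 − 24.5047)²/24.5047 = 0.4986
  (28 − 24.5047)²/24.5047 = 0.4986
  (41 − 44.4953)²/44.4953 = 0.2746
χ² = 0.9053 + 0.4986 + 0.4986 + 0.2746 = 2.177

2.177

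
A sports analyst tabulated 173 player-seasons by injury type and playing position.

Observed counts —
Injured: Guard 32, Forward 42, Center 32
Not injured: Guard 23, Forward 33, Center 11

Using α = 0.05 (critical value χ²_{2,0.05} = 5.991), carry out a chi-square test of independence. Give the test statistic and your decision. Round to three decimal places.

Row totals: 106, 67. Column totals: 55, 75, 43. Grand total N = 173.
Expected counts (row total × column total / N):
  Injured, Guard: 106×55/173 = 33.6994
  Injured, Forward: 106×75/173 = 45.9538
  Injured, Center: 106×43/173 = 26.3468
  Not injured, Guard: 67×55/173 = 21.3006
  Not injured, Forward: 67×75/173 = 29.0462
  Not injured, Center: 67×43/173 = 16.6532
Contributions (O − E)²/E:
  (32 − 33.6994)²/33.6994 = 0.0857
  (42 − 45.9538)²/45.9538 = 0.3402
  (32 − 26.3468)²/26.3468 = 1.2130
  (23 − 21.3006)²/21.3006 = 0.1356
  (33 − 29.0462)²/29.0462 = 0.5382
  (11 − 16.6532)²/16.6532 = 1.9191
χ² = 0.0857 + 0.3402 + 1.2130 + 0.1356 + 0.5382 + 1.9191 = 4.232
df = (2−1)(3−1) = 2. Since 4.232 < 5.991, fail to reject the null hypothesis of independence at α = 0.05.

4.232; fail to reject H₀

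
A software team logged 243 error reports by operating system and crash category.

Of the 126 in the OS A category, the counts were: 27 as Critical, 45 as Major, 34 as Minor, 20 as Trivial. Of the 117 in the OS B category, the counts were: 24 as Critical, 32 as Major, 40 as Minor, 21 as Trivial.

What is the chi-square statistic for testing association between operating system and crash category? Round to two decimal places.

Row totals: 126, 117. Column totals: 51, 77, 74, 41. Grand total N = 243.
Expected counts (row total × column total / N):
  OS A, Critical: 126×51/243 = 26.444
  OS A, Major: 126×77/243 = 39.926
  OS A, Minor: 126×74/243 = 38.370
  OS A, Trivial: 126×41/243 = 21.259
  OS B, Critical: 117×51/243 = 24.556
  OS B, Major: 117×77/243 = 37.074
  OS B, Minor: 117×74/243 = 35.630
  OS B, Trivial: 117×41/243 = 19.741
Contributions (O − E)²/E:
  (27 − 26.444)²/26.444 = 0.0117
  (45 − 39.926)²/39.926 = 0.6448
  (34 − 38.370)²/38.370 = 0.4977
  (20 − 21.259)²/21.259 = 0.0746
  (24 − 24.556)²/24.556 = 0.0126
  (32 − 37.074)²/37.074 = 0.6944
  (40 − 35.630)²/35.630 = 0.5360
  (21 − 19.741)²/19.741 = 0.0803
χ² = 0.0117 + 0.6448 + 0.4977 + 0.0746 + 0.0126 + 0.6944 + 0.5360 + 0.0803 = 2.55

2.55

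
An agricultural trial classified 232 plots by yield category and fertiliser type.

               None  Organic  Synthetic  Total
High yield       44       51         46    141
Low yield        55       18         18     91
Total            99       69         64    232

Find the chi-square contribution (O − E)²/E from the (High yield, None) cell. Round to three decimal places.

Row total (High yield) = 141; column total (None) = 99; N = 232.
Expected count E = 141 × 99 / 232 = 60.1681.
Contribution = (O − E)²/E = (44 − 60.1681)² / 60.1681 = 4.345.

4.345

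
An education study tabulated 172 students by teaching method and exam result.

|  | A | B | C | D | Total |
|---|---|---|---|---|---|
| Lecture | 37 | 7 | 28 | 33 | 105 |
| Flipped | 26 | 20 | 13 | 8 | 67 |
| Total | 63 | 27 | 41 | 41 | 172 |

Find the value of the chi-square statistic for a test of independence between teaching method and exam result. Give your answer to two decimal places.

Grand total N = 172.
Expected counts (row total × column total / N):
  Lecture, A: 105×63/172 = 38.459
  Lecture, B: 105×27/172 = 16.483
  Lecture, C: 105×41/172 = 25.029
  Lecture, D: 105×41/172 = 25.029
  Flipped, A: 67×63/172 = 24.541
  Flipped, B: 67×27/172 = 10.517
  Flipped, C: 67×41/172 = 15.971
  Flipped, D: 67×41/172 = 15.971
Contributions (O − E)²/E:
  (37 − 38.459)²/38.459 = 0.0553
  (7 − 16.483)²/16.483 = 5.4558
  (28 − 25.029)²/25.029 = 0.3527
  (33 − 25.029)²/25.029 = 2.5385
  (26 − 24.541)²/24.541 = 0.0867
  (20 − 10.517)²/10.517 = 8.5507
  (13 − 15.971)²/15.971 = 0.5527
  (8 − 15.971)²/15.971 = 3.9783
χ² = 0.0553 + 5.4558 + 0.3527 + 2.5385 + 0.0867 + 8.5507 + 0.5527 + 3.9783 = 21.57

21.57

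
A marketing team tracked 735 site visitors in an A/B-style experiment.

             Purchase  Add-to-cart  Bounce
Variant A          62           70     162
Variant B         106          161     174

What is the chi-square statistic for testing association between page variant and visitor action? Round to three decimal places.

19.168

Row totals: 294, 441. Column totals: 168, 231, 336. Grand total N = 735.
Expected counts (row total × column total / N):
  Variant A, Purchase: 294×168/735 = 67.2000
  Variant A, Add-to-cart: 294×231/735 = 92.4000
  Variant A, Bounce: 294×336/735 = 134.4000
  Variant B, Purchase: 441×168/735 = 100.8000
  Variant B, Add-to-cart: 441×231/735 = 138.6000
  Variant B, Bounce: 441×336/735 = 201.6000
Contributions (O − E)²/E:
  (62 − 67.2000)²/67.2000 = 0.4024
  (70 − 92.4000)²/92.4000 = 5.4303
  (162 − 134.4000)²/134.4000 = 5.6679
  (106 − 100.8000)²/100.8000 = 0.2683
  (161 − 138.6000)²/138.6000 = 3.6202
  (174 − 201.6000)²/201.6000 = 3.7786
χ² = 0.4024 + 5.4303 + 5.6679 + 0.2683 + 3.6202 + 3.7786 = 19.168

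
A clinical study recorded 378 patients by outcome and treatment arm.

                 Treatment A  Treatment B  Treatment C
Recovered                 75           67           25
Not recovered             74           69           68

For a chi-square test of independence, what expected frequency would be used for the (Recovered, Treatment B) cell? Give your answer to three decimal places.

Row total (Recovered) = 167; column total (Treatment B) = 136; grand total N = 378.
Expected count = (row total × column total) / N = 167 × 136 / 378 = 60.085.

60.085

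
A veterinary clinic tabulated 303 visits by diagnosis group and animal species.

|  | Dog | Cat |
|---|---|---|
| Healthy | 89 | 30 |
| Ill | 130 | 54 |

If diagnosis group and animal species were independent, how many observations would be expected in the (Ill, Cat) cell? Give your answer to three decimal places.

Row total (Ill) = 184; column total (Cat) = 84; grand total N = 303.
Expected count = (row total × column total) / N = 184 × 84 / 303 = 51.010.

51.010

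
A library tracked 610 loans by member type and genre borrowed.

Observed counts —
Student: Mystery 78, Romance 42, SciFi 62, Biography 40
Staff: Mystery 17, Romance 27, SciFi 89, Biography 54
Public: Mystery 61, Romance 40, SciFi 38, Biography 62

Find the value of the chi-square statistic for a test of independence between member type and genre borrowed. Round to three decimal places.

Row totals: 222, 187, 201. Column totals: 156, 109, 189, 156. Grand total N = 610.
Expected counts (row total × column total / N):
  Student, Mystery: 222×156/610 = 56.77377
  Student, Romance: 222×109/610 = 39.66885
  Student, SciFi: 222×189/610 = 68.78361
  Student, Biography: 222×156/610 = 56.77377
  Staff, Mystery: 187×156/610 = 47.82295
  Staff, Romance: 187×109/610 = 33.41475
  Staff, SciFi: 187×189/610 = 57.93934
  Staff, Biography: 187×156/610 = 47.82295
  Public, Mystery: 201×156/610 = 51.40328
  Public, Romance: 201×109/610 = 35.91639
  Public, SciFi: 201×189/610 = 62.27705
  Public, Biography: 201×156/610 = 51.40328
Contributions (O − E)²/E:
  (78 − 56.77377)²/56.77377 = 7.9359
  (42 − 39.66885)²/39.66885 = 0.1370
  (62 − 68.78361)²/68.78361 = 0.6690
  (40 − 56.77377)²/56.77377 = 4.9558
  (17 − 47.82295)²/47.82295 = 19.8661
  (27 − 33.41475)²/33.41475 = 1.2315
  (89 − 57.93934)²/57.93934 = 16.6513
  (54 − 47.82295)²/47.82295 = 0.7979
  (61 − 51.40328)²/51.40328 = 1.7917
  (40 − 35.91639)²/35.91639 = 0.4643
  (38 − 62.27705)²/62.27705 = 9.4638
  (62 − 51.40328)²/51.40328 = 2.1845
χ² = 7.9359 + 0.1370 + 0.6690 + 4.9558 + 19.8661 + 1.2315 + 16.6513 + 0.7979 + 1.7917 + 0.4643 + 9.4638 + 2.1845 = 66.149

66.149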